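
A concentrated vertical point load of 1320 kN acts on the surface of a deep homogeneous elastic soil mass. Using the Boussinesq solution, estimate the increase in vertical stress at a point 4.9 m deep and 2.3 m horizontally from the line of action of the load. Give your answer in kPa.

Boussinesq vertical stress below a point load on an elastic half-space:
Δσ_z = 3P/(2πz²) · [1 + (r/z)²]^(−5/2)
r/z = 2.3/4.9 = 0.46939; [1+(r/z)²]^(−5/2) = 0.60787.
Δσ_z = 3×1320/(2π×4.9²) × 0.60787 = 26.25 × 0.60787 = 15.96 kPa

Δσ_z ≈ 16 kPa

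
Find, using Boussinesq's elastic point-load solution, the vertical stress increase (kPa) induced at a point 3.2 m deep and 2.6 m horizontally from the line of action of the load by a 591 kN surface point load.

Boussinesq vertical stress below a point load on an elastic half-space:
Δσ_z = 3P/(2πz²) · [1 + (r/z)²]^(−5/2)
r/z = 2.6/3.2 = 0.8125; [1+(r/z)²]^(−5/2) = 0.2816.
Δσ_z = 3×591/(2π×3.2²) × 0.2816 = 27.557 × 0.2816 = 7.76 kPa

Δσ_z ≈ 7.76 kPa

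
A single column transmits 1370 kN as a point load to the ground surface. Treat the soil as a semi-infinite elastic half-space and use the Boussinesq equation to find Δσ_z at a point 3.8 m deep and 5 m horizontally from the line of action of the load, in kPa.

Δσ_z ≈ 3.67 kPa

Boussinesq vertical stress below a point load on an elastic half-space:
Δσ_z = 3P/(2πz²) · [1 + (r/z)²]^(−5/2)
r/z = 5/3.8 = 1.3158; [1+(r/z)²]^(−5/2) = 0.08111.
Δσ_z = 3×1370/(2π×3.8²) × 0.08111 = 45.3 × 0.08111 = 3.674 kPa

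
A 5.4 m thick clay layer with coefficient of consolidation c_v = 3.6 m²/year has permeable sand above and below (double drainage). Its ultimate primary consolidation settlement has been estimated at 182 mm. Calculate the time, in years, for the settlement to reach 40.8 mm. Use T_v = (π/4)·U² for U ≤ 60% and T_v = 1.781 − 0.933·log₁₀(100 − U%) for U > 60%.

t ≈ 0.0799 years

Drainage path length: H_d = H/2 = 2.7 m (double drainage).
U = S(t)/S_ult = 40.8/182 = 0.2242.
U ≤ 60%: T_v = (π/4)·U² = (π/4)×0.22418² = 0.03947.
t = T_v·H_d²/c_v = 0.03947×2.7²/3.6 = 0.07993 years.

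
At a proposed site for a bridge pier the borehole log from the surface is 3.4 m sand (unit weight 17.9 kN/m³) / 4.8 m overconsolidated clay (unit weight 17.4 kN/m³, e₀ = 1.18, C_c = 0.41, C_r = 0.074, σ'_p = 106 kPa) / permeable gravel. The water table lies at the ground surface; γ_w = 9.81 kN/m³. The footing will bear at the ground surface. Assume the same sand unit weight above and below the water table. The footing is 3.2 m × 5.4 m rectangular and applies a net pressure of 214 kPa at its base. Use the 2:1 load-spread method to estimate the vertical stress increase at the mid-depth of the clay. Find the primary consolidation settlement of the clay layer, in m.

S_c ≈ 0.0417 m

Mid-depth of clay below the ground surface: z = 3.4 + 4.8/2 = 5.8 m.
Total vertical stress at mid-clay: σ_v = 17.9×3.4 + 17.4×2.4 = 102.62 kPa.
Pore pressure: u = 9.81×(5.8 − 0) = 56.898 kPa.
Initial effective stress: σ'_0 = σ_v − u = 102.62 − 56.898 = 45.722 kPa.
Stress increase at mid-clay by the 2:1 spreading method:
Δσ = qBL/((B+z)(L+z)) = 214×3.2×5.4/((3.2+5.8)(5.4+5.8)) = 36.686 kPa
Final effective stress: σ'_f = 45.722 + 36.686 = 82.408 kPa.
σ'_f = 82.408 ≤ σ'_p = 106 kPa, so the clay remains overconsolidated and only the recompression index applies:
S_c = C_r·H/(1+e₀)·log₁₀(σ'_f/σ'_0) = 0.074×4.8/2.18×log₁₀(82.408/45.722)
    = 0.16293 × 0.25584 = 0.04168 m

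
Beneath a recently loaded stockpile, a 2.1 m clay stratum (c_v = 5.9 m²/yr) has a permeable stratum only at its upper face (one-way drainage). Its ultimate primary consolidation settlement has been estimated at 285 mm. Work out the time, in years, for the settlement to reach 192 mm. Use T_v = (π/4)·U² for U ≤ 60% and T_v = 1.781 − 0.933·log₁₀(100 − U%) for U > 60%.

t ≈ 0.276 years

Drainage path length: H_d = H = 2.1 m (single drainage).
U = S(t)/S_ult = 192/285 = 0.6737.
U > 60%: T_v = 1.781 − 0.933·log₁₀(100 − 67.368) = 0.36878.
t = T_v·H_d²/c_v = 0.36878×2.1²/5.9 = 0.2756 years.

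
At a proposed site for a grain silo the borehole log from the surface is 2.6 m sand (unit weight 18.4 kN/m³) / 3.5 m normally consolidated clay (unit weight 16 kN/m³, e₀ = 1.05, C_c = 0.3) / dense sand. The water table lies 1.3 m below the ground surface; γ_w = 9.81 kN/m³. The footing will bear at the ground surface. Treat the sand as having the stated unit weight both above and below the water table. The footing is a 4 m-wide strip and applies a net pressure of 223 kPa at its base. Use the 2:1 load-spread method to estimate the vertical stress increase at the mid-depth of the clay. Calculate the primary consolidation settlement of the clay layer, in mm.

S_c ≈ 267 mm

Mid-depth of clay below the ground surface: z = 2.6 + 3.5/2 = 4.35 m.
Total vertical stress at mid-clay: σ_v = 18.4×2.6 + 16×1.75 = 75.84 kPa.
Pore pressure: u = 9.81×(4.35 − 1.3) = 29.921 kPa.
Initial effective stress: σ'_0 = σ_v − u = 75.84 − 29.921 = 45.919 kPa.
Stress increase at mid-clay by the 2:1 spreading method:
Δσ = qB/(B+z) = 223×4/(4+4.35) = 106.83 kPa
Final effective stress: σ'_f = σ'_0 + Δσ = 45.919 + 106.83 = 152.75 kPa.
Normally consolidated clay, so the full stress increment lies on the virgin compression line:
S_c = C_c·H/(1+e₀)·log₁₀(σ'_f/σ'_0) = 0.3×3.5/(1+1.05)×log₁₀(152.75/45.919)
    = 0.5122 × 0.52199 = 0.2674 m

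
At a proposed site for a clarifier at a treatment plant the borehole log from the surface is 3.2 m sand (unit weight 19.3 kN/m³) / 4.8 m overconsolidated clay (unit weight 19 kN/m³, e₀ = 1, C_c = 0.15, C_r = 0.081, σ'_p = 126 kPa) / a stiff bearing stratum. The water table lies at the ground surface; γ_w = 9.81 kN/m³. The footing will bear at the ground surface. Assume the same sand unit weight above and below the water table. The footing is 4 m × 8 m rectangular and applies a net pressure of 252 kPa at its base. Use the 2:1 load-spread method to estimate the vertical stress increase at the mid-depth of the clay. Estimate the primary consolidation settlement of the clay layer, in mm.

Mid-depth of clay below the ground surface: z = 3.2 + 4.8/2 = 5.6 m.
Total vertical stress at mid-clay: σ_v = 19.3×3.2 + 19×2.4 = 107.36 kPa.
Pore pressure: u = 9.81×(5.6 − 0) = 54.936 kPa.
Initial effective stress: σ'_0 = σ_v − u = 107.36 − 54.936 = 52.424 kPa.
Stress increase at mid-clay by the 2:1 spreading method:
Δσ = qBL/((B+z)(L+z)) = 252×4×8/((4+5.6)(8+5.6)) = 61.765 kPa
Final effective stress: σ'_f = 52.424 + 61.765 = 114.19 kPa.
σ'_f = 114.19 ≤ σ'_p = 126 kPa, so the clay remains overconsolidated and only the recompression index applies:
S_c = C_r·H/(1+e₀)·log₁₀(σ'_f/σ'_0) = 0.081×4.8/2×log₁₀(114.19/52.424)
    = 0.1944 × 0.3381 = 0.06573 m

S_c ≈ 65.7 mm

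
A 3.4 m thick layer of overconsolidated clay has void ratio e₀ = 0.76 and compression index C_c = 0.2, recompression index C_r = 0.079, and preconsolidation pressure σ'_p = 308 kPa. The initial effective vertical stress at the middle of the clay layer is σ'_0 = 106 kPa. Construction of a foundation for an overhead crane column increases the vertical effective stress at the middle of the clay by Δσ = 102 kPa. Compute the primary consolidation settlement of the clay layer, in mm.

S_c ≈ 44.7 mm

Final effective stress: σ'_f = 106 + 102 = 208 kPa.
σ'_f = 208 ≤ σ'_p = 308 kPa, so the clay remains overconsolidated and only the recompression index applies:
S_c = C_r·H/(1+e₀)·log₁₀(σ'_f/σ'_0) = 0.079×3.4/1.76×log₁₀(208/106)
    = 0.15261 × 0.29276 = 0.04468 m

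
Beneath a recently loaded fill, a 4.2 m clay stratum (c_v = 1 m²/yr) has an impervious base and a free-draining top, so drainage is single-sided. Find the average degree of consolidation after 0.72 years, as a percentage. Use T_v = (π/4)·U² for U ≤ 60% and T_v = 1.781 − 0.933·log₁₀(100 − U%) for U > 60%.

Drainage path length: H_d = H = 4.2 m (single drainage).
T_v = c_v·t/H_d² = 1×0.72/4.2² = 0.040816.
T_v = 0.040816 corresponds to the U ≤ 60% branch:
U = √(4T_v/π) = 0.228

U ≈ 22.8 %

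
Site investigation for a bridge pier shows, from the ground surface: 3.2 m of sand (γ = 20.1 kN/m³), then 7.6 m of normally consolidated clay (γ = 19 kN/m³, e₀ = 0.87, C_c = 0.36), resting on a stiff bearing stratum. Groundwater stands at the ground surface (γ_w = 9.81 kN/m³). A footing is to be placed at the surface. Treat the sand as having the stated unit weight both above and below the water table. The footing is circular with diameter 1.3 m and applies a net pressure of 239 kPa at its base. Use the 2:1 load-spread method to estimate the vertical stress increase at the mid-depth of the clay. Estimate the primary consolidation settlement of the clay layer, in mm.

Mid-depth of clay below the ground surface: z = 3.2 + 7.6/2 = 7 m.
Total vertical stress at mid-clay: σ_v = 20.1×3.2 + 19×3.8 = 136.52 kPa.
Pore pressure: u = 9.81×(7 − 0) = 68.67 kPa.
Initial effective stress: σ'_0 = σ_v − u = 136.52 − 68.67 = 67.85 kPa.
Stress increase at mid-clay by the 2:1 spreading method:
Δσ ≈ qD²/(D+z)² = 239×1.3²/(1.3+7)² = 5.8631 kPa
Final effective stress: σ'_f = σ'_0 + Δσ = 67.85 + 5.8631 = 73.713 kPa.
Normally consolidated clay, so the full stress increment lies on the virgin compression line:
S_c = C_c·H/(1+e₀)·log₁₀(σ'_f/σ'_0) = 0.36×7.6/(1+0.87)×log₁₀(73.713/67.85)
    = 1.4631 × 0.035994 = 0.05266 m

S_c ≈ 52.7 mm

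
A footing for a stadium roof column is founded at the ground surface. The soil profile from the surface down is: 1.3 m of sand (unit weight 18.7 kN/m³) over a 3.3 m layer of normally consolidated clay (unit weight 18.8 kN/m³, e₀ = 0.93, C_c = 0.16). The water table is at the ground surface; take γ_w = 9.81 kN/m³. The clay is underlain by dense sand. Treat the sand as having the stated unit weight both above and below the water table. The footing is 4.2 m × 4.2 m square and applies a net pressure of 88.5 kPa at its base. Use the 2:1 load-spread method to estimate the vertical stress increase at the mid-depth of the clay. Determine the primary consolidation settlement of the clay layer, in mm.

Mid-depth of clay below the ground surface: z = 1.3 + 3.3/2 = 2.95 m.
Total vertical stress at mid-clay: σ_v = 18.7×1.3 + 18.8×1.65 = 55.33 kPa.
Pore pressure: u = 9.81×(2.95 − 0) = 28.94 kPa.
Initial effective stress: σ'_0 = σ_v − u = 55.33 − 28.94 = 26.39 kPa.
Stress increase at mid-clay by the 2:1 spreading method:
Δσ = qBL/((B+z)(L+z)) = 88.5×4.2×4.2/((4.2+2.95)(4.2+2.95)) = 30.537 kPa
Final effective stress: σ'_f = σ'_0 + Δσ = 26.39 + 30.537 = 56.927 kPa.
Normally consolidated clay, so the full stress increment lies on the virgin compression line:
S_c = C_c·H/(1+e₀)·log₁₀(σ'_f/σ'_0) = 0.16×3.3/(1+0.93)×log₁₀(56.927/26.39)
    = 0.27358 × 0.33388 = 0.09134 m

S_c ≈ 91.3 mm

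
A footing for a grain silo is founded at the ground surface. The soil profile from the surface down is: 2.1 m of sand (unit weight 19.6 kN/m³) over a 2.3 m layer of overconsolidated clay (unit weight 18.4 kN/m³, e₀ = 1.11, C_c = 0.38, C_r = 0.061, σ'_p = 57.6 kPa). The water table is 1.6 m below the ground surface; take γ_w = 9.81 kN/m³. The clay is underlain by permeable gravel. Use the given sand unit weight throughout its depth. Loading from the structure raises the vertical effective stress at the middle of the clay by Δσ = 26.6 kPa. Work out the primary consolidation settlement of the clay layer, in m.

Mid-depth of clay below the ground surface: z = 2.1 + 2.3/2 = 3.25 m.
Total vertical stress at mid-clay: σ_v = 19.6×2.1 + 18.4×1.15 = 62.32 kPa.
Pore pressure: u = 9.81×(3.25 − 1.6) = 16.186 kPa.
Initial effective stress: σ'_0 = σ_v − u = 62.32 − 16.186 = 46.134 kPa.
Final effective stress: σ'_f = 46.134 + 26.6 = 72.734 kPa.
σ'_f = 72.734 > σ'_p = 57.6 kPa, so the stress path crosses the preconsolidation pressure — recompression up to σ'_p, then virgin compression beyond:
S_c = H/(1+e₀)·[C_r·log₁₀(σ'_p/σ'_0) + C_c·log₁₀(σ'_f/σ'_p)]
    = 2.3/2.11 × [0.061×log₁₀(57.6/46.134) + 0.38×log₁₀(72.734/57.6)]
    = 1.09 × [0.0058805 + 0.0385] = 0.04837 m

S_c ≈ 0.0484 m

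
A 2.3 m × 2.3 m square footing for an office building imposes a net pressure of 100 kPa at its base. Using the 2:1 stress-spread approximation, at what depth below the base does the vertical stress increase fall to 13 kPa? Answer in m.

2:1 spreading — at depth z the loaded area has grown by z in each plan dimension:
qB²/(B+z)² = Δσ_z ⇒ z = B(√(q/Δσ_z) − 1) = 2.3×(√(100/13) − 1) = 4.079 m

z ≈ 4.08 m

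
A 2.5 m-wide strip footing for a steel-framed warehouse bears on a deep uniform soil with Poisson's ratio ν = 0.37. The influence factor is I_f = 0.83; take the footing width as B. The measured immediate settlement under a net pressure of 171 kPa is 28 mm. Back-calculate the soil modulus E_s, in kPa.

S_e = q·B·(1−ν²)/E_s · I_f  ⇒  E_s = q·B·(1−ν²)·I_f / S_e.
E_s = 171 × 2.5 × 0.8631 × 0.83 / 0.028 = 10940 kPa

E_s ≈ 10900 kPa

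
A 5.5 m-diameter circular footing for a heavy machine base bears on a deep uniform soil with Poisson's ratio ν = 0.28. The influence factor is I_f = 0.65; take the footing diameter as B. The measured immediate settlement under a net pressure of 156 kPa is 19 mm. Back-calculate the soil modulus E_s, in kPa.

E_s ≈ 27100 kPa

S_e = q·B·(1−ν²)/E_s · I_f  ⇒  E_s = q·B·(1−ν²)·I_f / S_e.
E_s = 156 × 5.5 × 0.9216 × 0.65 / 0.019 = 27050 kPa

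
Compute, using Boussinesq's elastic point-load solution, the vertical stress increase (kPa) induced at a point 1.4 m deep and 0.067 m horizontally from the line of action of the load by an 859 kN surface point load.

Δσ_z ≈ 208 kPa

Boussinesq vertical stress below a point load on an elastic half-space:
Δσ_z = 3P/(2πz²) · [1 + (r/z)²]^(−5/2)
r/z = 0.067/1.4 = 0.047857; [1+(r/z)²]^(−5/2) = 0.9943.
Δσ_z = 3×859/(2π×1.4²) × 0.9943 = 209.26 × 0.9943 = 208.1 kPa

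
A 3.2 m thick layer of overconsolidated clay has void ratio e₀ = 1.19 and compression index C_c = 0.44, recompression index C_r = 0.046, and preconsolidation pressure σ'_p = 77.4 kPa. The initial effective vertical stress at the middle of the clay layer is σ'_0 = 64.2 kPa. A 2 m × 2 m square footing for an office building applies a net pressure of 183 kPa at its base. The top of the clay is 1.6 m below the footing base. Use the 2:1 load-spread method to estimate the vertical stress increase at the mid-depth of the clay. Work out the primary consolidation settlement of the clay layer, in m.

Mid-depth of clay below the footing base: z = 1.6 + 3.2/2 = 3.2 m.
Stress increase at mid-clay by the 2:1 spreading method:
Δσ = qBL/((B+z)(L+z)) = 183×2×2/((2+3.2)(2+3.2)) = 27.071 kPa
Final effective stress: σ'_f = 64.2 + 27.071 = 91.271 kPa.
σ'_f = 91.271 > σ'_p = 77.4 kPa, so the stress path crosses the preconsolidation pressure — recompression up to σ'_p, then virgin compression beyond:
S_c = H/(1+e₀)·[C_r·log₁₀(σ'_p/σ'_0) + C_c·log₁₀(σ'_f/σ'_p)]
    = 3.2/2.19 × [0.046×log₁₀(77.4/64.2) + 0.44×log₁₀(91.271/77.4)]
    = 1.4612 × [0.0037355 + 0.0315] = 0.05149 m

S_c ≈ 0.0515 m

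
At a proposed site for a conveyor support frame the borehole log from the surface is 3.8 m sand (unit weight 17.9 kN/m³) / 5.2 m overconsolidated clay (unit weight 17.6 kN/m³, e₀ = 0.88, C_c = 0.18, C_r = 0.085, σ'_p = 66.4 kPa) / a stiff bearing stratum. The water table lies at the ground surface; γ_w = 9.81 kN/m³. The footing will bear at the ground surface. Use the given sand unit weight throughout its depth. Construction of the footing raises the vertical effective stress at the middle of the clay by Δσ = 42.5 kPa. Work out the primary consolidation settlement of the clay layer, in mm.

Mid-depth of clay below the ground surface: z = 3.8 + 5.2/2 = 6.4 m.
Total vertical stress at mid-clay: σ_v = 17.9×3.8 + 17.6×2.6 = 113.78 kPa.
Pore pressure: u = 9.81×(6.4 − 0) = 62.784 kPa.
Initial effective stress: σ'_0 = σ_v − u = 113.78 − 62.784 = 50.996 kPa.
Final effective stress: σ'_f = 50.996 + 42.5 = 93.496 kPa.
σ'_f = 93.496 > σ'_p = 66.4 kPa, so the stress path crosses the preconsolidation pressure — recompression up to σ'_p, then virgin compression beyond:
S_c = H/(1+e₀)·[C_r·log₁₀(σ'_p/σ'_0) + C_c·log₁₀(σ'_f/σ'_p)]
    = 5.2/1.88 × [0.085×log₁₀(66.4/50.996) + 0.18×log₁₀(93.496/66.4)]
    = 2.766 × [0.0097437 + 0.026752] = 0.1009 m

S_c ≈ 101 mm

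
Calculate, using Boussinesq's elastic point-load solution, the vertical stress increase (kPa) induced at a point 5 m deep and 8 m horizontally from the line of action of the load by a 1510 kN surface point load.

Boussinesq vertical stress below a point load on an elastic half-space:
Δσ_z = 3P/(2πz²) · [1 + (r/z)²]^(−5/2)
r/z = 8/5 = 1.6; [1+(r/z)²]^(−5/2) = 0.041819.
Δσ_z = 3×1510/(2π×5²) × 0.041819 = 28.839 × 0.041819 = 1.206 kPa

Δσ_z ≈ 1.21 kPa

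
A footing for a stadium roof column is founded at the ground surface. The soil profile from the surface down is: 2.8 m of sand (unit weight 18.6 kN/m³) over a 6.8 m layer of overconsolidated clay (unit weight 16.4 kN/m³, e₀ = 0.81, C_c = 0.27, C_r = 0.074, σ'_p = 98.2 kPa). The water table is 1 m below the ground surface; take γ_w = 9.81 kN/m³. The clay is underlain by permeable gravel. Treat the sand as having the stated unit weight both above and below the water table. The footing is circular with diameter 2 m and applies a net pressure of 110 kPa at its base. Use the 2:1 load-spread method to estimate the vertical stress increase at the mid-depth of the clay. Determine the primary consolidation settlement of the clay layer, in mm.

S_c ≈ 13.2 mm

Mid-depth of clay below the ground surface: z = 2.8 + 6.8/2 = 6.2 m.
Total vertical stress at mid-clay: σ_v = 18.6×2.8 + 16.4×3.4 = 107.84 kPa.
Pore pressure: u = 9.81×(6.2 − 1) = 51.012 kPa.
Initial effective stress: σ'_0 = σ_v − u = 107.84 − 51.012 = 56.828 kPa.
Stress increase at mid-clay by the 2:1 spreading method:
Δσ ≈ qD²/(D+z)² = 110×2²/(2+6.2)² = 6.5437 kPa
Final effective stress: σ'_f = 56.828 + 6.5437 = 63.372 kPa.
σ'_f = 63.372 ≤ σ'_p = 98.2 kPa, so the clay remains overconsolidated and only the recompression index applies:
S_c = C_r·H/(1+e₀)·log₁₀(σ'_f/σ'_0) = 0.074×6.8/1.81×log₁₀(63.372/56.828)
    = 0.27801 × 0.047335 = 0.01316 m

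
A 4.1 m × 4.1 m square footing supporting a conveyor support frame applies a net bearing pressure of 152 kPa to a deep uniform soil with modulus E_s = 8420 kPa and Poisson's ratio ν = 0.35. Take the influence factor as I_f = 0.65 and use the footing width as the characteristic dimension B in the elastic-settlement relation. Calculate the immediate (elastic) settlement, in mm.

Immediate (elastic) settlement: S_e = q·B·(1−ν²)/E_s · I_f.
S_e = 152 × 4.1 × (1 − 0.35²) / 8420 × 0.65
    = 152 × 4.1 × 0.8775 / 8420 × 0.65
    = 0.04222 m = 42.22 mm

S_e ≈ 42.2 mm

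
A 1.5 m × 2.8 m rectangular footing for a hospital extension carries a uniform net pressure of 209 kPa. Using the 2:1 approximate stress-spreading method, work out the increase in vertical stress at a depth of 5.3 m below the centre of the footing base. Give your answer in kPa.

Δσ_z ≈ 15.9 kPa

By the 2:1 method the load spreads at 1 horizontal : 2 vertical, so at depth z the loaded area has grown by z in each plan dimension:
Δσ = qBL/((B+z)(L+z)) = 209×1.5×2.8/((1.5+5.3)(2.8+5.3)) = 15.937 kPa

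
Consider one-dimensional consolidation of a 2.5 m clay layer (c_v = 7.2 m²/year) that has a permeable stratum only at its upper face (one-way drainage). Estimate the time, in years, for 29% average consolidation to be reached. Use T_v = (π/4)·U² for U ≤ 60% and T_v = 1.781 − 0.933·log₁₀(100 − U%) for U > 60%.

Drainage path length: H_d = H = 2.5 m (single drainage).
U ≤ 60%: T_v = (π/4)·U² = (π/4)×0.29² = 0.066052.
t = T_v·H_d²/c_v = 0.066052×2.5²/7.2 = 0.05734 years.

t ≈ 0.0573 years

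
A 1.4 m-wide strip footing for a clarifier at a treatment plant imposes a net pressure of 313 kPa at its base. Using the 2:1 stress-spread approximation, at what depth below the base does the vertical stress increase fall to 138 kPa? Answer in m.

2:1 spreading — at depth z the loaded area has grown by z in each plan dimension:
qB/(B+z) = Δσ_z ⇒ z = qB/Δσ_z − B = 313×1.4/138 − 1.4 = 1.775 m

z ≈ 1.78 m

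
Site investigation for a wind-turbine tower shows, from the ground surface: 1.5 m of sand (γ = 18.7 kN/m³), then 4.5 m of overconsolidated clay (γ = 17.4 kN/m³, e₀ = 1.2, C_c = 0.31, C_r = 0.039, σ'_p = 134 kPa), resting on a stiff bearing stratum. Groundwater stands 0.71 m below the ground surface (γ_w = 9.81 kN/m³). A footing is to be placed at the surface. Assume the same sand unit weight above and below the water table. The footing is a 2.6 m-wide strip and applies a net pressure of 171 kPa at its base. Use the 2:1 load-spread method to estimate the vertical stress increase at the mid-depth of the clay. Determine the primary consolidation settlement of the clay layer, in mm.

Mid-depth of clay below the ground surface: z = 1.5 + 4.5/2 = 3.75 m.
Total vertical stress at mid-clay: σ_v = 18.7×1.5 + 17.4×2.25 = 67.2 kPa.
Pore pressure: u = 9.81×(3.75 − 0.71) = 29.822 kPa.
Initial effective stress: σ'_0 = σ_v − u = 67.2 − 29.822 = 37.378 kPa.
Stress increase at mid-clay by the 2:1 spreading method:
Δσ = qB/(B+z) = 171×2.6/(2.6+3.75) = 70.016 kPa
Final effective stress: σ'_f = 37.378 + 70.016 = 107.39 kPa.
σ'_f = 107.39 ≤ σ'_p = 134 kPa, so the clay remains overconsolidated and only the recompression index applies:
S_c = C_r·H/(1+e₀)·log₁₀(σ'_f/σ'_0) = 0.039×4.5/2.2×log₁₀(107.39/37.378)
    = 0.079774 × 0.45835 = 0.03656 m

S_c ≈ 36.6 mm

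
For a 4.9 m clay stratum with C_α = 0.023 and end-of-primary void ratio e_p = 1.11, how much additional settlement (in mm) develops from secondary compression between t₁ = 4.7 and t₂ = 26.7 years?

Secondary compression: S_s = C_α·H/(1+e_p)·log₁₀(t₂/t₁)
S_s = 0.023×4.9/(1+1.11)×log₁₀(26.7/4.7)
    = 0.05341 × 0.7544 = 0.04029 m

S_s ≈ 40.3 mm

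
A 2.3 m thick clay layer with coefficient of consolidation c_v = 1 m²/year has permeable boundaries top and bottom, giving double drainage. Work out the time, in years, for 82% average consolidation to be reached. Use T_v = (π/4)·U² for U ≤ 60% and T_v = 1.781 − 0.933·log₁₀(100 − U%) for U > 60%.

Drainage path length: H_d = H/2 = 1.15 m (double drainage).
U > 60%: T_v = 1.781 − 0.933·log₁₀(100 − 82) = 0.60983.
t = T_v·H_d²/c_v = 0.60983×1.15²/1 = 0.8065 years.

t ≈ 0.807 years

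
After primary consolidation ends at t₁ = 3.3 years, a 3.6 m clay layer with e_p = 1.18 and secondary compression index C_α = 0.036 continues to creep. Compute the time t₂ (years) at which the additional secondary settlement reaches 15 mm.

t₂ ≈ 5.9 years

S_s = C_α·H/(1+e_p)·log₁₀(t₂/t₁) ⇒ log₁₀(t₂/t₁) = S_s·(1+e_p)/(C_α·H).
log₁₀(t₂/t₁) = 0.015 × (1+1.18) / (0.036×3.6) = 0.2523
t₂ = t₁ × 10^0.2523 = 3.3 × 1.788 = 5.9 years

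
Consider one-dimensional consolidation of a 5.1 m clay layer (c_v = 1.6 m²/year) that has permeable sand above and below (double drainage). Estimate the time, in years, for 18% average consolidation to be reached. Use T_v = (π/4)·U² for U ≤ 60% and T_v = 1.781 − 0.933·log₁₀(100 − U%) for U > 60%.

t ≈ 0.103 years

Drainage path length: H_d = H/2 = 2.55 m (double drainage).
U ≤ 60%: T_v = (π/4)·U² = (π/4)×0.18² = 0.025447.
t = T_v·H_d²/c_v = 0.025447×2.55²/1.6 = 0.1034 years.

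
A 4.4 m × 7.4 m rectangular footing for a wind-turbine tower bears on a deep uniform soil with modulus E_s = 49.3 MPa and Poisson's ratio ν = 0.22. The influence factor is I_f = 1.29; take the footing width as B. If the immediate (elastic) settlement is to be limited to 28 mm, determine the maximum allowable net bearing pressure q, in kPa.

E_s = 49.3 MPa = 49300 kPa.
S_e = q·B·(1−ν²)/E_s · I_f  ⇒  q = S_e·E_s / (B·(1−ν²)·I_f).
q = 0.028 × 49300 / (4.4 × 0.9516 × 1.29) = 255.6 kPa

q ≈ 256 kPa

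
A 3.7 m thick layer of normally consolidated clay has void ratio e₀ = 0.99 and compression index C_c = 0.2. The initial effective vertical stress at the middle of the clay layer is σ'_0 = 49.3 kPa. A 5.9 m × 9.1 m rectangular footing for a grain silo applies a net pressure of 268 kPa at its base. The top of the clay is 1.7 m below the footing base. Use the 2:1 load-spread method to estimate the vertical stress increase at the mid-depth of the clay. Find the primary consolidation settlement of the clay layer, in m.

Mid-depth of clay below the footing base: z = 1.7 + 3.7/2 = 3.55 m.
Stress increase at mid-clay by the 2:1 spreading method:
Δσ = qBL/((B+z)(L+z)) = 268×5.9×9.1/((5.9+3.55)(9.1+3.55)) = 120.37 kPa
Final effective stress: σ'_f = σ'_0 + Δσ = 49.3 + 120.37 = 169.67 kPa.
Normally consolidated clay, so the full stress increment lies on the virgin compression line:
S_c = C_c·H/(1+e₀)·log₁₀(σ'_f/σ'_0) = 0.2×3.7/(1+0.99)×log₁₀(169.67/49.3)
    = 0.37186 × 0.53676 = 0.1996 m

S_c ≈ 0.2 m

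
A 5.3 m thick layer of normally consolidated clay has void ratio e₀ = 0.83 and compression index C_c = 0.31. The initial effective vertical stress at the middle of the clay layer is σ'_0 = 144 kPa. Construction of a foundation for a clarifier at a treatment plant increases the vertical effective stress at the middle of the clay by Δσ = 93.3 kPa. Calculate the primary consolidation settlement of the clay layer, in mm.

S_c ≈ 195 mm

Final effective stress: σ'_f = σ'_0 + Δσ = 144 + 93.3 = 237.3 kPa.
Normally consolidated clay, so the full stress increment lies on the virgin compression line:
S_c = C_c·H/(1+e₀)·log₁₀(σ'_f/σ'_0) = 0.31×5.3/(1+0.83)×log₁₀(237.3/144)
    = 0.89781 × 0.21694 = 0.1948 m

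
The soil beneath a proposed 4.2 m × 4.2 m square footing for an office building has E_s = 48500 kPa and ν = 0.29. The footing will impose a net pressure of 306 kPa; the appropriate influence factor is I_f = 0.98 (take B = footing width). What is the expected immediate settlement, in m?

S_e ≈ 0.0238 m

Immediate (elastic) settlement: S_e = q·B·(1−ν²)/E_s · I_f.
S_e = 306 × 4.2 × (1 − 0.29²) / 48500 × 0.98
    = 306 × 4.2 × 0.9159 / 48500 × 0.98
    = 0.02378 m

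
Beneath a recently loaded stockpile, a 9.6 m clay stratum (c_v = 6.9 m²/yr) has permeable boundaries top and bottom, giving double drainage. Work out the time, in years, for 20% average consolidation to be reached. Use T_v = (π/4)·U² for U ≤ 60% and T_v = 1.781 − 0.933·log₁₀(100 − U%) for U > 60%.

Drainage path length: H_d = H/2 = 4.8 m (double drainage).
U ≤ 60%: T_v = (π/4)·U² = (π/4)×0.2² = 0.031416.
t = T_v·H_d²/c_v = 0.031416×4.8²/6.9 = 0.1049 years.

t ≈ 0.105 years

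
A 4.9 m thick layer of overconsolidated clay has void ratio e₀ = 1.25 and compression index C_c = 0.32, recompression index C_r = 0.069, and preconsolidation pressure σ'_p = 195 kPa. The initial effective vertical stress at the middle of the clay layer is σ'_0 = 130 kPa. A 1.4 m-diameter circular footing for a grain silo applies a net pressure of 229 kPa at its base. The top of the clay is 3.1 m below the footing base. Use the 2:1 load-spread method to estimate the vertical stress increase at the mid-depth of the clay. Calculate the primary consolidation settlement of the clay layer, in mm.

Mid-depth of clay below the footing base: z = 3.1 + 4.9/2 = 5.55 m.
Stress increase at mid-clay by the 2:1 spreading method:
Δσ ≈ qD²/(D+z)² = 229×1.4²/(1.4+5.55)² = 9.2923 kPa
Final effective stress: σ'_f = 130 + 9.2923 = 139.29 kPa.
σ'_f = 139.29 ≤ σ'_p = 195 kPa, so the clay remains overconsolidated and only the recompression index applies:
S_c = C_r·H/(1+e₀)·log₁₀(σ'_f/σ'_0) = 0.069×4.9/2.25×log₁₀(139.29/130)
    = 0.15027 × 0.029977 = 0.004505 m

S_c ≈ 4.5 mm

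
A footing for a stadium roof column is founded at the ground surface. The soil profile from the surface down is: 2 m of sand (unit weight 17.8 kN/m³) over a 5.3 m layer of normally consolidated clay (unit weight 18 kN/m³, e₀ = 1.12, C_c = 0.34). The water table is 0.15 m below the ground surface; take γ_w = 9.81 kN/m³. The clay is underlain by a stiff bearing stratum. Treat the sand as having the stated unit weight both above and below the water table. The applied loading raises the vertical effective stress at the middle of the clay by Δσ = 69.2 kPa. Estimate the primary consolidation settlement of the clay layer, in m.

Mid-depth of clay below the ground surface: z = 2 + 5.3/2 = 4.65 m.
Total vertical stress at mid-clay: σ_v = 17.8×2 + 18×2.65 = 83.3 kPa.
Pore pressure: u = 9.81×(4.65 − 0.15) = 44.145 kPa.
Initial effective stress: σ'_0 = σ_v − u = 83.3 − 44.145 = 39.155 kPa.
Final effective stress: σ'_f = σ'_0 + Δσ = 39.155 + 69.2 = 108.36 kPa.
Normally consolidated clay, so the full stress increment lies on the virgin compression line:
S_c = C_c·H/(1+e₀)·log₁₀(σ'_f/σ'_0) = 0.34×5.3/(1+1.12)×log₁₀(108.36/39.155)
    = 0.85 × 0.44208 = 0.3758 m

S_c ≈ 0.376 m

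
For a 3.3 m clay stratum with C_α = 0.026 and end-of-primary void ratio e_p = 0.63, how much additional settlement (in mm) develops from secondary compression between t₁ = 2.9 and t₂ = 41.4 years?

Secondary compression: S_s = C_α·H/(1+e_p)·log₁₀(t₂/t₁)
S_s = 0.026×3.3/(1+0.63)×log₁₀(41.4/2.9)
    = 0.05264 × 1.155 = 0.06078 m

S_s ≈ 60.8 mm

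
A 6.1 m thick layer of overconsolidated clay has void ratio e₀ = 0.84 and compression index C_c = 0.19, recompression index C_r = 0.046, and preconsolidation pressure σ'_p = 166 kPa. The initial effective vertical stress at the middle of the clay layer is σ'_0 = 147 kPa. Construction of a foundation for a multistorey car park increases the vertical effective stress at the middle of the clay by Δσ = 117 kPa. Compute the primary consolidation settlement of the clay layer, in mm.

S_c ≈ 135 mm

Final effective stress: σ'_f = 147 + 117 = 264 kPa.
σ'_f = 264 > σ'_p = 166 kPa, so the stress path crosses the preconsolidation pressure — recompression up to σ'_p, then virgin compression beyond:
S_c = H/(1+e₀)·[C_r·log₁₀(σ'_p/σ'_0) + C_c·log₁₀(σ'_f/σ'_p)]
    = 6.1/1.84 × [0.046×log₁₀(166/147) + 0.19×log₁₀(264/166)]
    = 3.3152 × [0.0024284 + 0.038284] = 0.135 m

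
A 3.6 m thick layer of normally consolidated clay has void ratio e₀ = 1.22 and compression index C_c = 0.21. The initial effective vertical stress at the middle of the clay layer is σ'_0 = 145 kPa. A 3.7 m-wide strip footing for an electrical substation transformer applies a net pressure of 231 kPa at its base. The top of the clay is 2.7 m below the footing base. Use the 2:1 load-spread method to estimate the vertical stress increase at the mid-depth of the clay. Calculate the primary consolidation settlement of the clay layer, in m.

S_c ≈ 0.0801 m

Mid-depth of clay below the footing base: z = 2.7 + 3.6/2 = 4.5 m.
Stress increase at mid-clay by the 2:1 spreading method:
Δσ = qB/(B+z) = 231×3.7/(3.7+4.5) = 104.23 kPa
Final effective stress: σ'_f = σ'_0 + Δσ = 145 + 104.23 = 249.23 kPa.
Normally consolidated clay, so the full stress increment lies on the virgin compression line:
S_c = C_c·H/(1+e₀)·log₁₀(σ'_f/σ'_0) = 0.21×3.6/(1+1.22)×log₁₀(249.23/145)
    = 0.34054 × 0.23523 = 0.08011 m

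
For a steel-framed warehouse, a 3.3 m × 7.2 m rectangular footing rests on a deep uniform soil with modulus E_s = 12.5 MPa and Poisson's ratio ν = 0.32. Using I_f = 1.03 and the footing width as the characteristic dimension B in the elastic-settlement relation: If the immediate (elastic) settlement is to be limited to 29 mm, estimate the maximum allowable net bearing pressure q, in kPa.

q ≈ 119 kPa

E_s = 12.5 MPa = 12500 kPa.
S_e = q·B·(1−ν²)/E_s · I_f  ⇒  q = S_e·E_s / (B·(1−ν²)·I_f).
q = 0.029 × 12500 / (3.3 × 0.8976 × 1.03) = 118.8 kPa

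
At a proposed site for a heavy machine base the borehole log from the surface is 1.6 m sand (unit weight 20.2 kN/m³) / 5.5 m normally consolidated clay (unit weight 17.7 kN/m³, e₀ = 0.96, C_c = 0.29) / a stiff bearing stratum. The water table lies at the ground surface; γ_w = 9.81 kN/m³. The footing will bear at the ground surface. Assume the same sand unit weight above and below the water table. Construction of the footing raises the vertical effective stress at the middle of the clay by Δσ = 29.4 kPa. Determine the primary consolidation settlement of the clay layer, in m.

Mid-depth of clay below the ground surface: z = 1.6 + 5.5/2 = 4.35 m.
Total vertical stress at mid-clay: σ_v = 20.2×1.6 + 17.7×2.75 = 80.995 kPa.
Pore pressure: u = 9.81×(4.35 − 0) = 42.673 kPa.
Initial effective stress: σ'_0 = σ_v − u = 80.995 − 42.673 = 38.322 kPa.
Final effective stress: σ'_f = σ'_0 + Δσ = 38.322 + 29.4 = 67.722 kPa.
Normally consolidated clay, so the full stress increment lies on the virgin compression line:
S_c = C_c·H/(1+e₀)·log₁₀(σ'_f/σ'_0) = 0.29×5.5/(1+0.96)×log₁₀(67.722/38.322)
    = 0.81378 × 0.24728 = 0.2012 m

S_c ≈ 0.201 m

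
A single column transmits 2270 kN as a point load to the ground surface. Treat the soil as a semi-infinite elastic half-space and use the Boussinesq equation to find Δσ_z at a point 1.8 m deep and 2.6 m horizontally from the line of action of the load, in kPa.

Δσ_z ≈ 20 kPa

Boussinesq vertical stress below a point load on an elastic half-space:
Δσ_z = 3P/(2πz²) · [1 + (r/z)²]^(−5/2)
r/z = 2.6/1.8 = 1.4444; [1+(r/z)²]^(−5/2) = 0.059753.
Δσ_z = 3×2270/(2π×1.8²) × 0.059753 = 334.52 × 0.059753 = 19.99 kPa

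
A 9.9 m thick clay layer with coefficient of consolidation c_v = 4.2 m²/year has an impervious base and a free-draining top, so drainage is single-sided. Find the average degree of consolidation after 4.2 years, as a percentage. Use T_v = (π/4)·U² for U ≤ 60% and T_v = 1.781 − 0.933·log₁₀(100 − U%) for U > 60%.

Drainage path length: H_d = H = 9.9 m (single drainage).
T_v = c_v·t/H_d² = 4.2×4.2/9.9² = 0.17998.
T_v = 0.17998 corresponds to the U ≤ 60% branch:
U = √(4T_v/π) = 0.4787

U ≈ 47.9 %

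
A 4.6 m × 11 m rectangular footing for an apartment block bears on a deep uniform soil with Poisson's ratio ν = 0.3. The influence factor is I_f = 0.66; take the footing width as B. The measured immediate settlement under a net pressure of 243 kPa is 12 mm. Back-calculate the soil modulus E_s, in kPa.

S_e = q·B·(1−ν²)/E_s · I_f  ⇒  E_s = q·B·(1−ν²)·I_f / S_e.
E_s = 243 × 4.6 × 0.91 × 0.66 / 0.012 = 55950 kPa

E_s ≈ 55900 kPa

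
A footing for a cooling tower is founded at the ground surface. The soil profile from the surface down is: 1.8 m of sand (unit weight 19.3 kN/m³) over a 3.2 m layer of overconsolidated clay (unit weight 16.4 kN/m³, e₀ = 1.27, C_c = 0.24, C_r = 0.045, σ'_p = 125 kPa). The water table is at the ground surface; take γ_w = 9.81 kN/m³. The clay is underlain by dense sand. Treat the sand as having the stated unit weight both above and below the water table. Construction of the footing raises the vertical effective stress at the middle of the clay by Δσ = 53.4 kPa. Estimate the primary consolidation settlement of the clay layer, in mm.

Mid-depth of clay below the ground surface: z = 1.8 + 3.2/2 = 3.4 m.
Total vertical stress at mid-clay: σ_v = 19.3×1.8 + 16.4×1.6 = 60.98 kPa.
Pore pressure: u = 9.81×(3.4 − 0) = 33.354 kPa.
Initial effective stress: σ'_0 = σ_v − u = 60.98 − 33.354 = 27.626 kPa.
Final effective stress: σ'_f = 27.626 + 53.4 = 81.026 kPa.
σ'_f = 81.026 ≤ σ'_p = 125 kPa, so the clay remains overconsolidated and only the recompression index applies:
S_c = C_r·H/(1+e₀)·log₁₀(σ'_f/σ'_0) = 0.045×3.2/2.27×log₁₀(81.026/27.626)
    = 0.063436 × 0.46731 = 0.02964 m

S_c ≈ 29.6 mm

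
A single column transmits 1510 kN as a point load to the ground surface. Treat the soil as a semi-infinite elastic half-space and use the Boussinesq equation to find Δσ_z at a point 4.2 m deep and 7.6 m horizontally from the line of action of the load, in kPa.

Δσ_z ≈ 1.08 kPa

Boussinesq vertical stress below a point load on an elastic half-space:
Δσ_z = 3P/(2πz²) · [1 + (r/z)²]^(−5/2)
r/z = 7.6/4.2 = 1.8095; [1+(r/z)²]^(−5/2) = 0.026474.
Δσ_z = 3×1510/(2π×4.2²) × 0.026474 = 40.871 × 0.026474 = 1.082 kPa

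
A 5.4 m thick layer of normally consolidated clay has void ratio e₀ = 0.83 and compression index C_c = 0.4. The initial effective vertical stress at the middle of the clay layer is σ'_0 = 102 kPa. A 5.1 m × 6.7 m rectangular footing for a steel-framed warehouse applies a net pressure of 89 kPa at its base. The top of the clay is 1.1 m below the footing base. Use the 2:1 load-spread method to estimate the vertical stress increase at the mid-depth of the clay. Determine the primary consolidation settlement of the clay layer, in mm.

Mid-depth of clay below the footing base: z = 1.1 + 5.4/2 = 3.8 m.
Stress increase at mid-clay by the 2:1 spreading method:
Δσ = qBL/((B+z)(L+z)) = 89×5.1×6.7/((5.1+3.8)(6.7+3.8)) = 32.543 kPa
Final effective stress: σ'_f = σ'_0 + Δσ = 102 + 32.543 = 134.54 kPa.
Normally consolidated clay, so the full stress increment lies on the virgin compression line:
S_c = C_c·H/(1+e₀)·log₁₀(σ'_f/σ'_0) = 0.4×5.4/(1+0.83)×log₁₀(134.54/102)
    = 1.1803 × 0.12025 = 0.1419 m

S_c ≈ 142 mm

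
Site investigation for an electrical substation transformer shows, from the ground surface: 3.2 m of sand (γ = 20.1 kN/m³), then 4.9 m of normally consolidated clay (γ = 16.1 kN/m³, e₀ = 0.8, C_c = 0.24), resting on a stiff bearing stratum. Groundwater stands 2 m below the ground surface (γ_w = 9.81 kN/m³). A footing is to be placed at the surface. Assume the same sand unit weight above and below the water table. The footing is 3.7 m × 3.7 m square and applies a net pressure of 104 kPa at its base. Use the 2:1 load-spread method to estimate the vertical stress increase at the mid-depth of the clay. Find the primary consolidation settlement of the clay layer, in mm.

Mid-depth of clay below the ground surface: z = 3.2 + 4.9/2 = 5.65 m.
Total vertical stress at mid-clay: σ_v = 20.1×3.2 + 16.1×2.45 = 103.77 kPa.
Pore pressure: u = 9.81×(5.65 − 2) = 35.806 kPa.
Initial effective stress: σ'_0 = σ_v − u = 103.77 − 35.806 = 67.964 kPa.
Stress increase at mid-clay by the 2:1 spreading method:
Δσ = qBL/((B+z)(L+z)) = 104×3.7×3.7/((3.7+5.65)(3.7+5.65)) = 16.286 kPa
Final effective stress: σ'_f = σ'_0 + Δσ = 67.964 + 16.286 = 84.25 kPa.
Normally consolidated clay, so the full stress increment lies on the virgin compression line:
S_c = C_c·H/(1+e₀)·log₁₀(σ'_f/σ'_0) = 0.24×4.9/(1+0.8)×log₁₀(84.25/67.964)
    = 0.65333 × 0.093291 = 0.06095 m

S_c ≈ 60.9 mm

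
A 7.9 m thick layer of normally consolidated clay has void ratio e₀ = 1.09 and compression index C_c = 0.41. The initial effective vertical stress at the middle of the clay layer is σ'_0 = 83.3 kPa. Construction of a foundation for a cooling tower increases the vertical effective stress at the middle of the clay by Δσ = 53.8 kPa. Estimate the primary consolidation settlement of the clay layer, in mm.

Final effective stress: σ'_f = σ'_0 + Δσ = 83.3 + 53.8 = 137.1 kPa.
Normally consolidated clay, so the full stress increment lies on the virgin compression line:
S_c = C_c·H/(1+e₀)·log₁₀(σ'_f/σ'_0) = 0.41×7.9/(1+1.09)×log₁₀(137.1/83.3)
    = 1.5498 × 0.21639 = 0.3354 m

S_c ≈ 335 mm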